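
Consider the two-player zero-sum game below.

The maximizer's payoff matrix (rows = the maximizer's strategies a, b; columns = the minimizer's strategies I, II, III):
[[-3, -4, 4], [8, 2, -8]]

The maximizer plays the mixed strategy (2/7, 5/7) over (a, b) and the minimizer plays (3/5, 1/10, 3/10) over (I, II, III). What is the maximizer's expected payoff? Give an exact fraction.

11/7

Against (3/5, 1/10, 3/10), each row's expected payoff is a: -1; b: 13/5.
Taking the (2/7, 5/7)-weighted average: (2/7)·(-1) + (5/7)·(13/5) = 11/7.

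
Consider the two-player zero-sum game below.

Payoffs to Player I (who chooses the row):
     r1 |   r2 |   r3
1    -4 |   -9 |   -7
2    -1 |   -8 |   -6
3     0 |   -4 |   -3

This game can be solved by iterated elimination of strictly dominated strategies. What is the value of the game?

Row 1 is strictly dominated by row 2 (-1>-4, -8>-9, -6>-7); eliminate 1.
Column r3 is strictly dominated by r2 for Player II (-8<-6, -4<-3); eliminate r3.
Row 2 is strictly dominated by row 3 (0>-1, -4>-8); eliminate 2.
Column r1 is strictly dominated by r2 for Player II (-4<0); eliminate r1.
Only (3, r2) remains, with payoff -4.

-4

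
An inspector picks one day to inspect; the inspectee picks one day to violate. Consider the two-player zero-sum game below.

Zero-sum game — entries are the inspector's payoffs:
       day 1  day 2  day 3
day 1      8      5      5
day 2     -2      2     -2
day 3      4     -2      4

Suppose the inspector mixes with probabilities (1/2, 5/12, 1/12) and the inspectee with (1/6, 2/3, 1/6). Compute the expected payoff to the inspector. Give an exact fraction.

Against (1/6, 2/3, 1/6), each row's expected payoff is day 1: 11/2; day 2: 2/3; day 3: 0.
Taking the (1/2, 5/12, 1/12)-weighted average: (1/2)·(11/2) + (5/12)·(2/3) + (1/12)·(0) = 109/36.

109/36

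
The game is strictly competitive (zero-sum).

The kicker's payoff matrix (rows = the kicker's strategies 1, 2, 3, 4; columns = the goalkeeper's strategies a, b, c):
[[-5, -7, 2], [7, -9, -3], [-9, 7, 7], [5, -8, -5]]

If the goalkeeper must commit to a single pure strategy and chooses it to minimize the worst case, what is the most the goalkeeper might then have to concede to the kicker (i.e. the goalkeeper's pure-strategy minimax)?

7

The worst case (largest entry) in each column is a: 7, b: 7, c: 7.
The best (smallest) of these is 7.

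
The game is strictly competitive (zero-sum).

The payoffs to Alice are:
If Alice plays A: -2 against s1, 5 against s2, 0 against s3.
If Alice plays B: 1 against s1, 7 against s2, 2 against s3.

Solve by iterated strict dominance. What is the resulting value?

1

Row A is strictly dominated by row B (1>-2, 7>5, 2>0); eliminate A.
Column s2 is strictly dominated by s1 for Bob (1<7); eliminate s2.
Column s3 is strictly dominated by s1 for Bob (1<2); eliminate s3.
Only (B, s1) remains, with payoff 1.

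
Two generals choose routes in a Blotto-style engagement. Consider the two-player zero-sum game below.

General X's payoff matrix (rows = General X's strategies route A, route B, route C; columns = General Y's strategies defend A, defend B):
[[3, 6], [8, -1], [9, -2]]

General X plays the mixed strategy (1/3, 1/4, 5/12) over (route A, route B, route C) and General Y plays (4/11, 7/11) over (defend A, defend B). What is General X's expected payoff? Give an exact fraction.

Against (4/11, 7/11), each row's expected payoff is route A: 54/11; route B: 25/11; route C: 2.
Taking the (1/3, 1/4, 5/12)-weighted average: (1/3)·(54/11) + (1/4)·(25/11) + (5/12)·(2) = 401/132.

401/132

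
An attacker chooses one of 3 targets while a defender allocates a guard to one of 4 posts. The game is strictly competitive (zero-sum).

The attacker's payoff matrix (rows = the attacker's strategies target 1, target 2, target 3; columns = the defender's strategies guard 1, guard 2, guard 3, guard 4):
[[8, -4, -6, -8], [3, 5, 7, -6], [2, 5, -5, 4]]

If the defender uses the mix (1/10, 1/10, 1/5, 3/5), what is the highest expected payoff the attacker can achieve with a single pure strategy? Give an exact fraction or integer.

21/10

target 1: (8)·(1/10) + (-4)·(1/10) + (-6)·(1/5) + (-8)·(3/5) = -28/5.
target 2: (3)·(1/10) + (5)·(1/10) + (7)·(1/5) + (-6)·(3/5) = -7/5.
target 3: (2)·(1/10) + (5)·(1/10) + (-5)·(1/5) + (4)·(3/5) = 21/10.
The best pure response is target 3 with expected payoff 21/10.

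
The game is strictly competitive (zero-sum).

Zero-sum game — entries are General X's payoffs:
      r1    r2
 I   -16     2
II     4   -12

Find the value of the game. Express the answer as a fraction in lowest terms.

Row minima are -16 and -12, so General X's maximin is -12; column maxima are 4 and 2, so General Y's minimax is 2. These differ, so the equilibrium is in mixed strategies.
Let General X play I with probability p. General Y is indifferent when −16p + 4(1−p) = 2p − 12(1−p), giving p = 8/17.
Let General Y play r1 with probability q. General X is indifferent when −16q + 2(1−q) = 4q − 12(1−q), giving q = 7/17.
The value is -16·(7/17) + (2)·(10/17) = -92/17.

-92/17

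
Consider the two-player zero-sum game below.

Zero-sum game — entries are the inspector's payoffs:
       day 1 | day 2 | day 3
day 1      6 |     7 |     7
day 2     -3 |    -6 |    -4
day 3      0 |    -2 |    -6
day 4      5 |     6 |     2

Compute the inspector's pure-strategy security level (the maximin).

The worst-case payoff for each row is day 1: 6, day 2: -6, day 3: -6, day 4: 2.
The best of these is 6.

6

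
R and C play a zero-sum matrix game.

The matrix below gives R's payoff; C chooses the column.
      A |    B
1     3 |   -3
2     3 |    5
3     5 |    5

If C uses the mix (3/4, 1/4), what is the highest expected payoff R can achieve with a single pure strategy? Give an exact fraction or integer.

5

1: (3)·(3/4) + (-3)·(1/4) = 3/2.
2: (3)·(3/4) + (5)·(1/4) = 7/2.
3: (5)·(3/4) + (5)·(1/4) = 5.
The best pure response is 3 with expected payoff 5.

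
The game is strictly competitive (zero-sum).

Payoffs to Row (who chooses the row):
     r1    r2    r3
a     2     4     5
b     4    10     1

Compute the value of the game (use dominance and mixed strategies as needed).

3

Column r2 is strictly dominated by r1 for Column (it gives Row more in every row).
The remaining 2×2 game on (a, b) × (r1, r3) has no saddle point. Let Row play a with probability p; indifference gives 2p + 4(1−p) = 5p + (1−p), so p = 1/2.
Similarly Column's optimal q on r1 is 2/3, and the value is 2·(2/3) + (5)·(1/3) = 3.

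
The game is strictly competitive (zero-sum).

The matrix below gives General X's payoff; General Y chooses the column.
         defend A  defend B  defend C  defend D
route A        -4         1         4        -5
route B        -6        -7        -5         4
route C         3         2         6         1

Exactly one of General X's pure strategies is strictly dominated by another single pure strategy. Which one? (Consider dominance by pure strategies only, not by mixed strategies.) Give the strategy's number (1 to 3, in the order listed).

1

Compare route A with route C: 3 > -4, 2 > 1, 6 > 4, 1 > -5.
So route C strictly dominates route A for General X; route A is strictly dominated.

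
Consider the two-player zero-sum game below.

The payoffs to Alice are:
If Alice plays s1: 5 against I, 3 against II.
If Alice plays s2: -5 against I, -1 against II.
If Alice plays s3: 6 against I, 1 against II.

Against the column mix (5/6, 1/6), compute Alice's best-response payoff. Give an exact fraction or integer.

31/6

s1: (5)·(5/6) + (3)·(1/6) = 14/3.
s2: (-5)·(5/6) + (-1)·(1/6) = -13/3.
s3: (6)·(5/6) + (1)·(1/6) = 31/6.
The best pure response is s3 with expected payoff 31/6.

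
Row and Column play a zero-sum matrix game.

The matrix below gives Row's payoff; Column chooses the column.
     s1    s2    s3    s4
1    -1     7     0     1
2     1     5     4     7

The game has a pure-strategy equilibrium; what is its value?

Row minima: -1, 1 → Row's maximin is 1.
Column maxima: 1, 7, 4, 7 → Column's minimax is 1.
They coincide at (2, s1), so the value is 1.

1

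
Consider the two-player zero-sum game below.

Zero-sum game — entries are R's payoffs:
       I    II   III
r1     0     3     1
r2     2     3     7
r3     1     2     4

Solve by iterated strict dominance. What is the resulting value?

Column II is strictly dominated by I for C (0<3, 2<3, 1<2); eliminate II.
Column III is strictly dominated by I for C (0<1, 2<7, 1<4); eliminate III.
Row r1 is strictly dominated by row r2 (2>0); eliminate r1.
Row r3 is strictly dominated by row r2 (2>1); eliminate r3.
Only (r2, I) remains, with payoff 2.

2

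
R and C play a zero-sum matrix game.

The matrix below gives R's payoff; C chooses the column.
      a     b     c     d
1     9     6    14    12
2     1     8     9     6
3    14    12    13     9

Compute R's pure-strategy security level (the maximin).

9

The worst-case payoff for each row is 1: 6, 2: 1, 3: 9.
The best of these is 9.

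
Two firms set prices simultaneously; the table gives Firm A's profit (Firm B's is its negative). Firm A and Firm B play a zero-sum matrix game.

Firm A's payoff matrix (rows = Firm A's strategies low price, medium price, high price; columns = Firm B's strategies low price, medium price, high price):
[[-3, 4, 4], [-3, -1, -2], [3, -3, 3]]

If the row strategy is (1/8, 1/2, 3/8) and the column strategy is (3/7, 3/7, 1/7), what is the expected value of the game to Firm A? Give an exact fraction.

-5/7

Against (3/7, 3/7, 1/7), each row's expected payoff is low price: 1; medium price: -2; high price: 3/7.
Taking the (1/8, 1/2, 3/8)-weighted average: (1/8)·(1) + (1/2)·(-2) + (3/8)·(3/7) = -5/7.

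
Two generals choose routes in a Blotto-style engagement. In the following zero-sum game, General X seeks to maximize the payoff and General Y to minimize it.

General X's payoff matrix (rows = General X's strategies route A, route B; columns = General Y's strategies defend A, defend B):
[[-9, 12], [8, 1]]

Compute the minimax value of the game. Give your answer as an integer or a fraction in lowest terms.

15/4

Row minima are -9 and 1, so General X's maximin is 1; column maxima are 8 and 12, so General Y's minimax is 8. These differ, so the equilibrium is in mixed strategies.
Let General X play route A with probability p. General Y is indifferent when −9p + 8(1−p) = 12p + (1−p), giving p = 1/4.
Let General Y play defend A with probability q. General X is indifferent when −9q + 12(1−q) = 8q + (1−q), giving q = 11/28.
The value is -9·(11/28) + (12)·(17/28) = 15/4.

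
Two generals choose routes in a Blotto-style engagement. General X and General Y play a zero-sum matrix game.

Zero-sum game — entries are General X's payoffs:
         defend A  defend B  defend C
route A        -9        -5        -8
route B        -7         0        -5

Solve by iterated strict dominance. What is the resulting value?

-7

Row route A is strictly dominated by row route B (-7>-9, 0>-5, -5>-8); eliminate route A.
Column defend C is strictly dominated by defend A for General Y (-7<-5); eliminate defend C.
Column defend B is strictly dominated by defend A for General Y (-7<0); eliminate defend B.
Only (route B, defend A) remains, with payoff -7.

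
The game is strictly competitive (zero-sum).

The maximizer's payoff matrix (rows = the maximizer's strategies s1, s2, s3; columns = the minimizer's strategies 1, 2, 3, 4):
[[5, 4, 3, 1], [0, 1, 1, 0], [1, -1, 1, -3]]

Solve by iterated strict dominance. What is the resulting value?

Column 2 is strictly dominated by 4 for the minimizer (1<4, 0<1, -3<-1); eliminate 2.
Row s3 is strictly dominated by row s1 (5>1, 3>1, 1>-3); eliminate s3.
Row s2 is strictly dominated by row s1 (5>0, 3>1, 1>0); eliminate s2.
Column 1 is strictly dominated by 3 for the minimizer (3<5); eliminate 1.
Column 3 is strictly dominated by 4 for the minimizer (1<3); eliminate 3.
Only (s1, 4) remains, with payoff 1.

1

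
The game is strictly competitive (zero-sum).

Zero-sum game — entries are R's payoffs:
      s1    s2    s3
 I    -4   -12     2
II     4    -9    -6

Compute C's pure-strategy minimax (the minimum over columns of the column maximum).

The worst case (largest entry) in each column is s1: 4, s2: -9, s3: 2.
The best (smallest) of these is -9.

-9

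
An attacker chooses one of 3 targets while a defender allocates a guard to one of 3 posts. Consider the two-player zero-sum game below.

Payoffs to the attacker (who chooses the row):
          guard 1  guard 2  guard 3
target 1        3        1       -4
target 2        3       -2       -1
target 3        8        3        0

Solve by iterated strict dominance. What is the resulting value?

Column guard 1 is strictly dominated by guard 2 for the defender (1<3, -2<3, 3<8); eliminate guard 1.
Row target 2 is strictly dominated by row target 3 (3>-2, 0>-1); eliminate target 2.
Row target 1 is strictly dominated by row target 3 (3>1, 0>-4); eliminate target 1.
Column guard 2 is strictly dominated by guard 3 for the defender (0<3); eliminate guard 2.
Only (target 3, guard 3) remains, with payoff 0.

0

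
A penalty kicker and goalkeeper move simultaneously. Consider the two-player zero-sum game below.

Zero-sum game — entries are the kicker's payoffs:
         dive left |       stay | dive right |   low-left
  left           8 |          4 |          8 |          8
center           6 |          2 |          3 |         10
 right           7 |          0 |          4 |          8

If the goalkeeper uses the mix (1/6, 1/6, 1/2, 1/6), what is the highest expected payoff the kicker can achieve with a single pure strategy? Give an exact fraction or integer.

left: (8)·(1/6) + (4)·(1/6) + (8)·(1/2) + (8)·(1/6) = 22/3.
center: (6)·(1/6) + (2)·(1/6) + (3)·(1/2) + (10)·(1/6) = 9/2.
right: (7)·(1/6) + (0)·(1/6) + (4)·(1/2) + (8)·(1/6) = 9/2.
The best pure response is left with expected payoff 22/3.

22/3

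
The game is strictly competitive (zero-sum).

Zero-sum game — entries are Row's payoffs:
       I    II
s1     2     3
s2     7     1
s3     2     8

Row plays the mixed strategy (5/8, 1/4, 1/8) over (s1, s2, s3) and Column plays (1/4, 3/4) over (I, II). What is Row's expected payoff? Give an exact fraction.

101/32

Against (1/4, 3/4), each row's expected payoff is s1: 11/4; s2: 5/2; s3: 13/2.
Taking the (5/8, 1/4, 1/8)-weighted average: (5/8)·(11/4) + (1/4)·(5/2) + (1/8)·(13/2) = 101/32.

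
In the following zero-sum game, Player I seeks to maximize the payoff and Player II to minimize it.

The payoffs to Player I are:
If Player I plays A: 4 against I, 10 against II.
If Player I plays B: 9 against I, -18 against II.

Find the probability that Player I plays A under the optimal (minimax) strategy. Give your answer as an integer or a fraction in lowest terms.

Row minima are 4 and -18, so Player I's maximin is 4; column maxima are 9 and 10, so Player II's minimax is 9. These differ, so the equilibrium is in mixed strategies.
Let Player I play A with probability p. Player II is indifferent when 4p + 9(1−p) = 10p − 18(1−p), giving p = 9/11.

9/11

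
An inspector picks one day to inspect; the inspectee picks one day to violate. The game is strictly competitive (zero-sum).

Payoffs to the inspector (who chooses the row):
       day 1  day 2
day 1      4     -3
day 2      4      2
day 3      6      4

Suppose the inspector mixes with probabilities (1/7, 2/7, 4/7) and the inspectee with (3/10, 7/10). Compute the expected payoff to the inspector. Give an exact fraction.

227/70

Against (3/10, 7/10), each row's expected payoff is day 1: -9/10; day 2: 13/5; day 3: 23/5.
Taking the (1/7, 2/7, 4/7)-weighted average: (1/7)·(-9/10) + (2/7)·(13/5) + (4/7)·(23/5) = 227/70.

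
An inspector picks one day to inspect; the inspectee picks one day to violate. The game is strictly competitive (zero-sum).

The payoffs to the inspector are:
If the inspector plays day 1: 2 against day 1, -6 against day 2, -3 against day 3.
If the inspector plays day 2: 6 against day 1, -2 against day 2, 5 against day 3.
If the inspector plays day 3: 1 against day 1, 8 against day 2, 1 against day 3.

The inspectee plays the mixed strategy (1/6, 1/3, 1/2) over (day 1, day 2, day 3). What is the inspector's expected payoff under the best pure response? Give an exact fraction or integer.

10/3

day 1: (2)·(1/6) + (-6)·(1/3) + (-3)·(1/2) = -19/6.
day 2: (6)·(1/6) + (-2)·(1/3) + (5)·(1/2) = 17/6.
day 3: (1)·(1/6) + (8)·(1/3) + (1)·(1/2) = 10/3.
The best pure response is day 3 with expected payoff 10/3.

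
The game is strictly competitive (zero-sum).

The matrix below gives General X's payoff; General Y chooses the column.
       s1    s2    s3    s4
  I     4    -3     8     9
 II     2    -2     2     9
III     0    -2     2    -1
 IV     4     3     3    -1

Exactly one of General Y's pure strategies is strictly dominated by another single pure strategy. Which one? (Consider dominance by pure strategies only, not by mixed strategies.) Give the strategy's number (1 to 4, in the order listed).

General Y prefers columns that give General X less. Compare s1 with s2: -3 < 4, -2 < 2, -2 < 0, 3 < 4.
So s2 strictly dominates s1 for General Y; s1 is strictly dominated.

1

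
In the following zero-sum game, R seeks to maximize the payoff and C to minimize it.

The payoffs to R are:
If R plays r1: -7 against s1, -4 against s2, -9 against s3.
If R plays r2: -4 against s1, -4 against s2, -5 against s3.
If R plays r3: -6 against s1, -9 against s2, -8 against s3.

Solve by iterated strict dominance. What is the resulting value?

Column s1 is strictly dominated by s3 for C (-9<-7, -5<-4, -8<-6); eliminate s1.
Row r3 is strictly dominated by row r2 (-4>-9, -5>-8); eliminate r3.
Column s2 is strictly dominated by s3 for C (-9<-4, -5<-4); eliminate s2.
Row r1 is strictly dominated by row r2 (-5>-9); eliminate r1.
Only (r2, s3) remains, with payoff -5.

-5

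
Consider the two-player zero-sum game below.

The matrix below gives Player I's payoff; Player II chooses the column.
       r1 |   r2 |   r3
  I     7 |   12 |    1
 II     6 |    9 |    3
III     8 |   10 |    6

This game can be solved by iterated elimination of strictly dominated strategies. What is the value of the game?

Row II is strictly dominated by row III (8>6, 10>9, 6>3); eliminate II.
Column r1 is strictly dominated by r3 for Player II (1<7, 6<8); eliminate r1.
Column r2 is strictly dominated by r3 for Player II (1<12, 6<10); eliminate r2.
Row I is strictly dominated by row III (6>1); eliminate I.
Only (III, r3) remains, with payoff 6.

6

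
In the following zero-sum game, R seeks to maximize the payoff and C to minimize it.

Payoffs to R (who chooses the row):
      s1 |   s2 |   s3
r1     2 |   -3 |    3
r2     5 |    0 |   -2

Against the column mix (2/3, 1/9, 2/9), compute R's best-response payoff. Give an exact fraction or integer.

r1: (2)·(2/3) + (-3)·(1/9) + (3)·(2/9) = 5/3.
r2: (5)·(2/3) + (0)·(1/9) + (-2)·(2/9) = 26/9.
The best pure response is r2 with expected payoff 26/9.

26/9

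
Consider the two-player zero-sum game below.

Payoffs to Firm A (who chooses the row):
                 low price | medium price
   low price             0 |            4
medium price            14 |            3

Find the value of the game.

Row minima are 0 and 3, so Firm A's maximin is 3; column maxima are 14 and 4, so Firm B's minimax is 4. These differ, so the equilibrium is in mixed strategies.
Let Firm A play low price with probability p. Firm B is indifferent when 14(1−p) = 4p + 3(1−p), giving p = 11/15.
Let Firm B play low price with probability q. Firm A is indifferent when 4(1−q) = 14q + 3(1−q), giving q = 1/15.
The value is 0·(1/15) + (4)·(14/15) = 56/15.

56/15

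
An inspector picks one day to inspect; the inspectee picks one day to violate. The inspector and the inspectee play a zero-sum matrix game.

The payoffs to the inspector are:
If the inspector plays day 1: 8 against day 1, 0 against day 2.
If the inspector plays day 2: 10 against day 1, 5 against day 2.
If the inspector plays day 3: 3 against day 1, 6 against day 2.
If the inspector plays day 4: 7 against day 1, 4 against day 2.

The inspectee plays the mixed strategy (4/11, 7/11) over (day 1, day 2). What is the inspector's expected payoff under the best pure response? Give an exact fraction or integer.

75/11

day 1: (8)·(4/11) + (0)·(7/11) = 32/11.
day 2: (10)·(4/11) + (5)·(7/11) = 75/11.
day 3: (3)·(4/11) + (6)·(7/11) = 54/11.
day 4: (7)·(4/11) + (4)·(7/11) = 56/11.
The best pure response is day 2 with expected payoff 75/11.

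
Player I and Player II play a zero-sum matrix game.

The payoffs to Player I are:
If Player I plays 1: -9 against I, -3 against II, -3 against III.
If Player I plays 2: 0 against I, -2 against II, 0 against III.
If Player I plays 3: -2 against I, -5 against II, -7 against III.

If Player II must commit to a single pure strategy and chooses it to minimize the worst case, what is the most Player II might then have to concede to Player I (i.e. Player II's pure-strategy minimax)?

-2

The worst case (largest entry) in each column is I: 0, II: -2, III: 0.
The best (smallest) of these is -2.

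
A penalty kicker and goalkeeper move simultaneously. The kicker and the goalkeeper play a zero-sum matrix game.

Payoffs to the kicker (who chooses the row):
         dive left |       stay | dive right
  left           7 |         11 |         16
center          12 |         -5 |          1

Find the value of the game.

Column dive right is strictly dominated by stay for the goalkeeper (it gives the kicker more in every row).
The remaining 2×2 game on (left, center) × (dive left, stay) has no saddle point. Let the kicker play left with probability p; indifference gives 7p + 12(1−p) = 11p − 5(1−p), so p = 17/21.
Similarly the goalkeeper's optimal q on dive left is 16/21, and the value is 7·(16/21) + (11)·(5/21) = 167/21.

167/21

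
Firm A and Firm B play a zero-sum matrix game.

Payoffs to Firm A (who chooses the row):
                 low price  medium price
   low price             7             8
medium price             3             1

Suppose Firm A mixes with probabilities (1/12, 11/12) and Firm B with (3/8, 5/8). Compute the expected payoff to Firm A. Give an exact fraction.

215/96

Against (3/8, 5/8), each row's expected payoff is low price: 61/8; medium price: 7/4.
Taking the (1/12, 11/12)-weighted average: (1/12)·(61/8) + (11/12)·(7/4) = 215/96.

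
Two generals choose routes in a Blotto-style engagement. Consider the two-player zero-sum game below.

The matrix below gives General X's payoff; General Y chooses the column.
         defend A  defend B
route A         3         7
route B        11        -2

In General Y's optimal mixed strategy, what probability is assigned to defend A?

9/17

Row minima are 3 and -2, so General X's maximin is 3; column maxima are 11 and 7, so General Y's minimax is 7. These differ, so the equilibrium is in mixed strategies.
Let General Y play defend A with probability q. General X is indifferent when 3q + 7(1−q) = 11q − 2(1−q), giving q = 9/17.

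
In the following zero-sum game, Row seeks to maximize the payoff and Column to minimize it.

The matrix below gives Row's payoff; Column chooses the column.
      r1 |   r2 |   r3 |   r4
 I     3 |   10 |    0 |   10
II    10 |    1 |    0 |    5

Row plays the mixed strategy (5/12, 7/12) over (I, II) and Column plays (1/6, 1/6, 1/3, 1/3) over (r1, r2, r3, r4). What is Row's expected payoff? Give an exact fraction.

13/3

Against (1/6, 1/6, 1/3, 1/3), each row's expected payoff is I: 11/2; II: 7/2.
Taking the (5/12, 7/12)-weighted average: (5/12)·(11/2) + (7/12)·(7/2) = 13/3.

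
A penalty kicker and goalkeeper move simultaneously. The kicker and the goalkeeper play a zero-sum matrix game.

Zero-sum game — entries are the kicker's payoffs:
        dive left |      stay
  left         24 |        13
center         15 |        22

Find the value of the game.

Row minima are 13 and 15, so the kicker's maximin is 15; column maxima are 24 and 22, so the goalkeeper's minimax is 22. These differ, so the equilibrium is in mixed strategies.
Let the kicker play left with probability p. The goalkeeper is indifferent when 24p + 15(1−p) = 13p + 22(1−p), giving p = 7/18.
Let the goalkeeper play dive left with probability q. The kicker is indifferent when 24q + 13(1−q) = 15q + 22(1−q), giving q = 1/2.
The value is 24·(1/2) + (13)·(1/2) = 37/2.

37/2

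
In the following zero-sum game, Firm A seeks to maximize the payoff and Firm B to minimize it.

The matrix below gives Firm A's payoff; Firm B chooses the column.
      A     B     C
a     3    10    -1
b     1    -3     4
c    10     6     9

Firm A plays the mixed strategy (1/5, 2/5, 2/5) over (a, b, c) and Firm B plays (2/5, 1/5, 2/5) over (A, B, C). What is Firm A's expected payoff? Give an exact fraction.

116/25

Against (2/5, 1/5, 2/5), each row's expected payoff is a: 14/5; b: 7/5; c: 44/5.
Taking the (1/5, 2/5, 2/5)-weighted average: (1/5)·(14/5) + (2/5)·(7/5) + (2/5)·(44/5) = 116/25.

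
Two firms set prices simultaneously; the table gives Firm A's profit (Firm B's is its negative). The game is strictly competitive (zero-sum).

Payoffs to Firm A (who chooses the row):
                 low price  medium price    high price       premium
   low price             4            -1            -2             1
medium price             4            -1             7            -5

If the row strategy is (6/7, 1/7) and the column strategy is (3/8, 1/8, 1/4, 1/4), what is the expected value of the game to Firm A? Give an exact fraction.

69/56

Against (3/8, 1/8, 1/4, 1/4), each row's expected payoff is low price: 9/8; medium price: 15/8.
Taking the (6/7, 1/7)-weighted average: (6/7)·(9/8) + (1/7)·(15/8) = 69/56.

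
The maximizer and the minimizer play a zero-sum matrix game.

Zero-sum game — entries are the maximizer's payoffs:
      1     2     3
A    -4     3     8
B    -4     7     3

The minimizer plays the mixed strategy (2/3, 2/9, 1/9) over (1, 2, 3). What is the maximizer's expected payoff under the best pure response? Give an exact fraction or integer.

A: (-4)·(2/3) + (3)·(2/9) + (8)·(1/9) = -10/9.
B: (-4)·(2/3) + (7)·(2/9) + (3)·(1/9) = -7/9.
The best pure response is B with expected payoff -7/9.

-7/9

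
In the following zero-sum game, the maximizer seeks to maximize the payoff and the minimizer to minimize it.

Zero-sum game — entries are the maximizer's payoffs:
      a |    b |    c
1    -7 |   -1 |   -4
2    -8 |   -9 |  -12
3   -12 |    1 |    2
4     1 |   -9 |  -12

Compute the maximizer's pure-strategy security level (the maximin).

The worst-case payoff for each row is 1: -7, 2: -12, 3: -12, 4: -12.
The best of these is -7.

-7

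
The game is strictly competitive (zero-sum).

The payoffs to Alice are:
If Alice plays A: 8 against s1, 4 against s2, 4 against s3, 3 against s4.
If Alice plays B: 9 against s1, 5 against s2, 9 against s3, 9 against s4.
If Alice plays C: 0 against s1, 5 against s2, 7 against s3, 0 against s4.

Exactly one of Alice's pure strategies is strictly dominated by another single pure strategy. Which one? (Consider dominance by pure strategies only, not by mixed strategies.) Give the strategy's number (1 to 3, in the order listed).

1

Compare A with B: 9 > 8, 5 > 4, 9 > 4, 9 > 3.
So B strictly dominates A for Alice; A is strictly dominated.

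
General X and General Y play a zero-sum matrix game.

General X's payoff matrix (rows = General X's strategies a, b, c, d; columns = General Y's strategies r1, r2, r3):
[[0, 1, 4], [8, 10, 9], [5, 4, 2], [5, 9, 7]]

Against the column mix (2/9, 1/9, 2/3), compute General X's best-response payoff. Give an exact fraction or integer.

a: (0)·(2/9) + (1)·(1/9) + (4)·(2/3) = 25/9.
b: (8)·(2/9) + (10)·(1/9) + (9)·(2/3) = 80/9.
c: (5)·(2/9) + (4)·(1/9) + (2)·(2/3) = 26/9.
d: (5)·(2/9) + (9)·(1/9) + (7)·(2/3) = 61/9.
The best pure response is b with expected payoff 80/9.

80/9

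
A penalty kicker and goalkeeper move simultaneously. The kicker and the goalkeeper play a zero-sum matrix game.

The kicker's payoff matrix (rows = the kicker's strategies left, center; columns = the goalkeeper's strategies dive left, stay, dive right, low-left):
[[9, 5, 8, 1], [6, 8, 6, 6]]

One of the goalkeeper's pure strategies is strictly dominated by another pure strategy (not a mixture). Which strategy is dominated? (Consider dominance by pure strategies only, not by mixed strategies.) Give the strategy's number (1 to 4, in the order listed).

The goalkeeper prefers columns that give the kicker less. Compare stay with low-left: 1 < 5, 6 < 8.
So low-left strictly dominates stay for the goalkeeper; stay is strictly dominated.

2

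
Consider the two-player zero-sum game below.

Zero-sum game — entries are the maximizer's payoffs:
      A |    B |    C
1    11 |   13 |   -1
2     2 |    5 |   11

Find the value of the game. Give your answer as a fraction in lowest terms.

Column B is strictly dominated by A for the minimizer (it gives the maximizer more in every row).
The remaining 2×2 game on (1, 2) × (A, C) has no saddle point. Let the maximizer play 1 with probability p; indifference gives 11p + 2(1−p) = −p + 11(1−p), so p = 3/7.
Similarly the minimizer's optimal q on A is 4/7, and the value is 11·(4/7) + (-1)·(3/7) = 41/7.

41/7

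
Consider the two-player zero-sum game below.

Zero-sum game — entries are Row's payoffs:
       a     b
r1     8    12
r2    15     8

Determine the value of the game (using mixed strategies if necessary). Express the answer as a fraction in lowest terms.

116/11

Row minima are 8 and 8, so Row's maximin is 8; column maxima are 15 and 12, so Column's minimax is 12. These differ, so the equilibrium is in mixed strategies.
Let Row play r1 with probability p. Column is indifferent when 8p + 15(1−p) = 12p + 8(1−p), giving p = 7/11.
Let Column play a with probability q. Row is indifferent when 8q + 12(1−q) = 15q + 8(1−q), giving q = 4/11.
The value is 8·(4/11) + (12)·(7/11) = 116/11.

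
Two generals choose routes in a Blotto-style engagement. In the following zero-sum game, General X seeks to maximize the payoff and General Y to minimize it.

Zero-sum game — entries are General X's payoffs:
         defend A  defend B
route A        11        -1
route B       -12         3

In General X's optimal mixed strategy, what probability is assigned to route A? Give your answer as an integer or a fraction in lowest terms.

Row minima are -1 and -12, so General X's maximin is -1; column maxima are 11 and 3, so General Y's minimax is 3. These differ, so the equilibrium is in mixed strategies.
Let General X play route A with probability p. General Y is indifferent when 11p − 12(1−p) = −p + 3(1−p), giving p = 5/9.

5/9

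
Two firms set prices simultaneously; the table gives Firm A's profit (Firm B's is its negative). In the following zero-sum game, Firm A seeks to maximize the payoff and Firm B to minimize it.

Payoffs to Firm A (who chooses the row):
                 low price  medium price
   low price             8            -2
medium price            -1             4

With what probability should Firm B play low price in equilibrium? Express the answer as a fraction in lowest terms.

Row minima are -2 and -1, so Firm A's maximin is -1; column maxima are 8 and 4, so Firm B's minimax is 4. These differ, so the equilibrium is in mixed strategies.
Let Firm B play low price with probability q. Firm A is indifferent when 8q − 2(1−q) = −q + 4(1−q), giving q = 2/5.

2/5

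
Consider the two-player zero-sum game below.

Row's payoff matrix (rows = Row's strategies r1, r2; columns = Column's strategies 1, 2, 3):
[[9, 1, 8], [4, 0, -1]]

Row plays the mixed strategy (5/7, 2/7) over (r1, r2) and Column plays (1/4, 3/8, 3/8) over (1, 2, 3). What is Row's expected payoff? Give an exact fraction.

Against (1/4, 3/8, 3/8), each row's expected payoff is r1: 45/8; r2: 5/8.
Taking the (5/7, 2/7)-weighted average: (5/7)·(45/8) + (2/7)·(5/8) = 235/56.

235/56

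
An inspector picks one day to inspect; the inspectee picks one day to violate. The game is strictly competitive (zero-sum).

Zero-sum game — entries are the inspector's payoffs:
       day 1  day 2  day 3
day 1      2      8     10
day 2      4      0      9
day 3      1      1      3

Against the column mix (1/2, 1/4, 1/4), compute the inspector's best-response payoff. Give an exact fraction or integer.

day 1: (2)·(1/2) + (8)·(1/4) + (10)·(1/4) = 11/2.
day 2: (4)·(1/2) + (0)·(1/4) + (9)·(1/4) = 17/4.
day 3: (1)·(1/2) + (1)·(1/4) + (3)·(1/4) = 3/2.
The best pure response is day 1 with expected payoff 11/2.

11/2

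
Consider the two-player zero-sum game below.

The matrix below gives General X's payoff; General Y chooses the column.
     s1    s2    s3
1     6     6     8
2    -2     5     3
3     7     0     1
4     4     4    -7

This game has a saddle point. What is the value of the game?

6

Row minima: 6, -2, 0, -7 → General X's maximin is 6.
Column maxima: 7, 6, 8 → General Y's minimax is 6.
They coincide at (1, s2), so the value is 6.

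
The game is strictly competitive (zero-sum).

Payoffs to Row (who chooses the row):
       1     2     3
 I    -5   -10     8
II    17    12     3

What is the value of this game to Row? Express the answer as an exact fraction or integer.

Column 1 is strictly dominated by 2 for Column (it gives Row more in every row).
The remaining 2×2 game on (I, II) × (2, 3) has no saddle point. Let Row play I with probability p; indifference gives −10p + 12(1−p) = 8p + 3(1−p), so p = 1/3.
Similarly Column's optimal q on 2 is 5/27, and the value is -10·(5/27) + (8)·(22/27) = 14/3.

14/3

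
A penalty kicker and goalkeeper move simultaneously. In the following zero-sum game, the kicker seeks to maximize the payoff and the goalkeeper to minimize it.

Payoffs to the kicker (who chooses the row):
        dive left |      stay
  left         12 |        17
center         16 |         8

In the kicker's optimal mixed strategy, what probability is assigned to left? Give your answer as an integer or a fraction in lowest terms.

8/13

Row minima are 12 and 8, so the kicker's maximin is 12; column maxima are 16 and 17, so the goalkeeper's minimax is 16. These differ, so the equilibrium is in mixed strategies.
Let the kicker play left with probability p. The goalkeeper is indifferent when 12p + 16(1−p) = 17p + 8(1−p), giving p = 8/13.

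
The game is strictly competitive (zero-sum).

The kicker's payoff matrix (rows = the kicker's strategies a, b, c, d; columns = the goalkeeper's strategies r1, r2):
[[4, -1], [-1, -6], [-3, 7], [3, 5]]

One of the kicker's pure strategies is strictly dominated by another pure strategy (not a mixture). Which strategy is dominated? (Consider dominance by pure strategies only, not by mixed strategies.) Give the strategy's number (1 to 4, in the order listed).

2

Compare b with a: 4 > -1, -1 > -6.
So a strictly dominates b for the kicker; b is strictly dominated.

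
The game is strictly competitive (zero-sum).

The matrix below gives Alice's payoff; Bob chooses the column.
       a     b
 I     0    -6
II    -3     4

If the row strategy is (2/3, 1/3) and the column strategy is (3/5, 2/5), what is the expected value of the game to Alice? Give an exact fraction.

-5/3

Against (3/5, 2/5), each row's expected payoff is I: -12/5; II: -1/5.
Taking the (2/3, 1/3)-weighted average: (2/3)·(-12/5) + (1/3)·(-1/5) = -5/3.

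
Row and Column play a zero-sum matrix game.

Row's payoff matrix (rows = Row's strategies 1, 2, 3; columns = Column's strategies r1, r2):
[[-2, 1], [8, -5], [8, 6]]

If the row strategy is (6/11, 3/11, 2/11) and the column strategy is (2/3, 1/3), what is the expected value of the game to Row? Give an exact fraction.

59/33

Against (2/3, 1/3), each row's expected payoff is 1: -1; 2: 11/3; 3: 22/3.
Taking the (6/11, 3/11, 2/11)-weighted average: (6/11)·(-1) + (3/11)·(11/3) + (2/11)·(22/3) = 59/33.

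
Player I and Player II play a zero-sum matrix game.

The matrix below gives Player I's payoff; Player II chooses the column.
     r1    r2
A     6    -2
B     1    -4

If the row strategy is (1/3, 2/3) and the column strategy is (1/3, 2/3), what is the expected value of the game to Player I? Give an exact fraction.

-4/3

Against (1/3, 2/3), each row's expected payoff is A: 2/3; B: -7/3.
Taking the (1/3, 2/3)-weighted average: (1/3)·(2/3) + (2/3)·(-7/3) = -4/3.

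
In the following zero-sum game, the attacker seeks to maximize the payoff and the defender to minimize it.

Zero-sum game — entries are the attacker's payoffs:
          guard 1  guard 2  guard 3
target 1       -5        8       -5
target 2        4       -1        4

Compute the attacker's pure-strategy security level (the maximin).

The worst-case payoff for each row is target 1: -5, target 2: -1.
The best of these is -1.

-1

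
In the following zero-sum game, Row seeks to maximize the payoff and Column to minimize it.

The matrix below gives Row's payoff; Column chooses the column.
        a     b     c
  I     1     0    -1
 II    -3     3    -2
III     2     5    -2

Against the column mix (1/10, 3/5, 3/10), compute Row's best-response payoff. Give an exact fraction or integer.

13/5

I: (1)·(1/10) + (0)·(3/5) + (-1)·(3/10) = -1/5.
II: (-3)·(1/10) + (3)·(3/5) + (-2)·(3/10) = 9/10.
III: (2)·(1/10) + (5)·(3/5) + (-2)·(3/10) = 13/5.
The best pure response is III with expected payoff 13/5.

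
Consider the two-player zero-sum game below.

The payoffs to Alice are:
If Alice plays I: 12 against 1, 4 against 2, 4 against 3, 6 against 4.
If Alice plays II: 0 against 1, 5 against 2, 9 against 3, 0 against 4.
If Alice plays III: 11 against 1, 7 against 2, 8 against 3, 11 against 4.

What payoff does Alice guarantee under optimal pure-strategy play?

Row minima: 4, 0, 7 → Alice's maximin is 7.
Column maxima: 12, 7, 9, 11 → Bob's minimax is 7.
They coincide at (III, 2), so the value is 7.

7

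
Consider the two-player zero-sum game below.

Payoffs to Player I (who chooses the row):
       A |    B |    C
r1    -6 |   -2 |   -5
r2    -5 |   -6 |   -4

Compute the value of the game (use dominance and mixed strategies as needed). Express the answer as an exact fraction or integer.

Column C is strictly dominated by A for Player II (it gives Player I more in every row).
The remaining 2×2 game on (r1, r2) × (A, B) has no saddle point. Let Player I play r1 with probability p; indifference gives −6p − 5(1−p) = −2p − 6(1−p), so p = 1/5.
Similarly Player II's optimal q on A is 4/5, and the value is -6·(4/5) + (-2)·(1/5) = -26/5.

-26/5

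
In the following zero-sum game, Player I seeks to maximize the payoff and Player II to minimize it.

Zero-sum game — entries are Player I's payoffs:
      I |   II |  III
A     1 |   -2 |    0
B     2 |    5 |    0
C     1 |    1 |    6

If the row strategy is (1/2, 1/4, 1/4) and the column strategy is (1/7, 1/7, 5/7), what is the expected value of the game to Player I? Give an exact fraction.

37/28

Against (1/7, 1/7, 5/7), each row's expected payoff is A: -1/7; B: 1; C: 32/7.
Taking the (1/2, 1/4, 1/4)-weighted average: (1/2)·(-1/7) + (1/4)·(1) + (1/4)·(32/7) = 37/28.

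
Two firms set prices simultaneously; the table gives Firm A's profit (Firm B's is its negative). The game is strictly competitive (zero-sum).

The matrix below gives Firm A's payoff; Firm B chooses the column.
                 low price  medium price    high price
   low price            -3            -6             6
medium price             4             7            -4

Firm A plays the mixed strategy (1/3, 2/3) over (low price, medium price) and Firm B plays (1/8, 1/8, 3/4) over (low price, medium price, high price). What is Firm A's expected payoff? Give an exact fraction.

Against (1/8, 1/8, 3/4), each row's expected payoff is low price: 27/8; medium price: -13/8.
Taking the (1/3, 2/3)-weighted average: (1/3)·(27/8) + (2/3)·(-13/8) = 1/24.

1/24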